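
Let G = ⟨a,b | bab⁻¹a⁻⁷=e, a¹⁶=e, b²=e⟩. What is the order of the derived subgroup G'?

G' = [G, G] is generated by all commutators. The generator-pair commutators are: [a, b] = a¹⁰.
The subgroup they normally generate is {e, a², a⁴, a⁶, a⁸, a¹⁰, a¹², a¹⁴}, of order 8.
Check: |G/G'| = 32/8 = 4 is the order of the abelianisation.

Answer: 8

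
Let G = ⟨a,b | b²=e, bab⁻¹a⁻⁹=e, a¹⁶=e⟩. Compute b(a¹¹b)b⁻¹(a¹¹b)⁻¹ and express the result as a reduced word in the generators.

[b, (a¹¹b)] = b·(a¹¹b)·b⁻¹·(a¹¹b)⁻¹.
  b · (a¹¹b) = a³
  (a³) · b = a³b
  (a³b) · (a¹³b) = a⁸

Answer: a⁸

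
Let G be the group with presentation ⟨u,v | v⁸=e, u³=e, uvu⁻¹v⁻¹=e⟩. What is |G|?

Enumerate words in the generators, reducing via the relations: the distinct elements are
  {e, u, v, uv, u², v², v³, v⁴, v⁵, v⁶, v⁷, uv², uv³, uv⁴, uv⁵, uv⁶, uv⁷, u²v, u²v², u²v³, u²v⁴, u²v⁵, u²v⁶, u²v⁷}.
No further products give new elements, so |G| = 24.

Answer: 24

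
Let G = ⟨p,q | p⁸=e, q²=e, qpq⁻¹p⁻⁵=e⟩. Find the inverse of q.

The order of q is 2 (smallest k with qᵏ = e), so q⁻¹ = q¹ = q.
Check: q · q → q · q = e, giving e as required.

Answer: q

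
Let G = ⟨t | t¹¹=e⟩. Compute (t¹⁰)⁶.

Compute successive powers of (t¹⁰), reducing at each step:
  (t¹⁰)²: (t¹⁰) · t¹⁰ = t⁹
  (t¹⁰)³: (t⁹) · t¹⁰ = t⁸
  (t¹⁰)⁴: (t⁸) · t¹⁰ = t⁷
  (t¹⁰)⁵: (t⁷) · t¹⁰ = t⁶
  (t¹⁰)⁶: (t⁶) · t¹⁰ = t⁵

Answer: t⁵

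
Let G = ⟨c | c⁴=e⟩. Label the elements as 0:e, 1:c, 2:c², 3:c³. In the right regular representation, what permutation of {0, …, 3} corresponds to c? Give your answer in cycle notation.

(0 1 2 3)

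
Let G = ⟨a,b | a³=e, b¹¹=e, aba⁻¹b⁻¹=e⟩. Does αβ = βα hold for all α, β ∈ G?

Each pair of generators commutes: a·b = ab = b·a. Since the generators pairwise commute, every element of G commutes with every other, so G is abelian.

Answer: Yes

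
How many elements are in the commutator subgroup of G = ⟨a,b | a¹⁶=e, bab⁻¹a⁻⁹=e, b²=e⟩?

G' = [G, G] is generated by all commutators. The generator-pair commutators are: [a, b] = a⁸.
The subgroup they normally generate is {e, a⁸}, of order 2.
Check: |G/G'| = 32/2 = 16 is the order of the abelianisation.

Answer: 2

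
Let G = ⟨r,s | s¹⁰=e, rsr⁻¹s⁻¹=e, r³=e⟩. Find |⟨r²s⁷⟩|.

|⟨r²s⁷⟩| equals the order of r²s⁷. Compute successive powers until reaching e:
  (r²s⁷)¹ = r²s⁷, (r²s⁷)² = rs⁴, (r²s⁷)³ = s, (r²s⁷)⁴ = r²s⁸, (r²s⁷)⁵ = rs⁵, (r²s⁷)⁶ = s², (r²s⁷)⁷ = r²s⁹, (r²s⁷)⁸ = rs⁶, (r²s⁷)⁹ = s³, (r²s⁷)¹⁰ = r², (r²s⁷)¹¹ = rs⁷, (r²s⁷)¹² = s⁴, (r²s⁷)¹³ = r²s, (r²s⁷)¹⁴ = rs⁸, (r²s⁷)¹⁵ = s⁵, (r²s⁷)¹⁶ = r²s², (r²s⁷)¹⁷ = rs⁹, (r²s⁷)¹⁸ = s⁶, (r²s⁷)¹⁹ = r²s³, (r²s⁷)²⁰ = r, (r²s⁷)²¹ = s⁷, (r²s⁷)²² = r²s⁴, (r²s⁷)²³ = rs, (r²s⁷)²⁴ = s⁸, (r²s⁷)²⁵ = r²s⁵, (r²s⁷)²⁶ = rs², (r²s⁷)²⁷ = s⁹, (r²s⁷)²⁸ = r²s⁶, (r²s⁷)²⁹ = rs³, (r²s⁷)³⁰ = e.
The smallest positive k with (r²s⁷)ᵏ = e is 30, so |⟨r²s⁷⟩| = 30.

Answer: 30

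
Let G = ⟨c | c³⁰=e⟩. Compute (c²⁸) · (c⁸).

Compute (c²⁸) · (c⁸) by multiplying left to right and reducing via the relations at each step:
  (c²⁸) · c⁸ = c⁶

Answer: c⁶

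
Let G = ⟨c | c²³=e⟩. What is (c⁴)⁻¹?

The order of (c⁴) is 23 (smallest k with (c⁴)ᵏ = e), so (c⁴)⁻¹ = (c⁴)²² = c¹⁹.
Check: (c⁴) · (c¹⁹) → (c⁴) · c¹⁹ = e, giving e as required.

Answer: c¹⁹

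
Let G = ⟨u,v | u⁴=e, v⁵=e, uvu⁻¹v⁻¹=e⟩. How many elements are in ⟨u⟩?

|⟨u⟩| equals the order of u. Compute successive powers until reaching e:
  u¹ = u, u² = u², u³ = u³, u⁴ = e.
The smallest positive k with uᵏ = e is 4, so |⟨u⟩| = 4.

Answer: 4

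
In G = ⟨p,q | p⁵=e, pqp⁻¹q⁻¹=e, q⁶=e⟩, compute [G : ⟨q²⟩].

First find ord(q²) by computing successive powers:
  (q²)¹ = q², (q²)² = q⁴, (q²)³ = e.
So |⟨q²⟩| = ord(q²) = 3. With |G| = 30, by Lagrange [G : ⟨q²⟩] = 30/3 = 10.

Answer: 10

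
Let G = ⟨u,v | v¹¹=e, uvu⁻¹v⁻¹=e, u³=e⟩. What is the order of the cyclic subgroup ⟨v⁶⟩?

|⟨v⁶⟩| equals the order of v⁶. Compute successive powers until reaching e:
  (v⁶)¹ = v⁶, (v⁶)² = v, (v⁶)³ = v⁷, (v⁶)⁴ = v², (v⁶)⁵ = v⁸, (v⁶)⁶ = v³, (v⁶)⁷ = v⁹, (v⁶)⁸ = v⁴, (v⁶)⁹ = v¹⁰, (v⁶)¹⁰ = v⁵, (v⁶)¹¹ = e.
The smallest positive k with (v⁶)ᵏ = e is 11, so |⟨v⁶⟩| = 11.

Answer: 11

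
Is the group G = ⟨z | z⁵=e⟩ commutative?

G has a single generator, so G is cyclic and hence abelian.

Answer: Yes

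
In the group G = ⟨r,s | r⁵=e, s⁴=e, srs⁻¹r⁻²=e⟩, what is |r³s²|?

Compute successive powers until reaching e:
  (r³s²)¹ = r³s², (r³s²)² = e.
The smallest positive k with (r³s²)ᵏ = e is 2.

Answer: 2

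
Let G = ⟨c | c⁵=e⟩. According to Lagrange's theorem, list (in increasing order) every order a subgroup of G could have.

|G| = 5 = 5. By Lagrange's theorem the order of any subgroup divides 5; the divisors of 5 are 1, 5.

Answer: 1, 5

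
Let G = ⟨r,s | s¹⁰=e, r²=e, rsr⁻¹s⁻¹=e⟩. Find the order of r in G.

Compute successive powers until reaching e:
  r¹ = r, r² = e.
The smallest positive k with rᵏ = e is 2.

Answer: 2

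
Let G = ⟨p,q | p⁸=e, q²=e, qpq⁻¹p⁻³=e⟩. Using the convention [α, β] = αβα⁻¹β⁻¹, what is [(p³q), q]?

[(p³q), q] = (p³q)·q·(p³q)⁻¹·q⁻¹.
  (p³q) · q = p³
  (p³) · (p⁷q) = p²q
  (p²q) · q = p²

Answer: p²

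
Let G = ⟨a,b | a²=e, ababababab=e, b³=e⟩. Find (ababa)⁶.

Compute successive powers of (ababa), reducing at each step:
  (ababa)²: (ababa) · a = abab;   (abab) · b = abab²;   (abab²) · a = abab²a;   (abab²a) · b = abab²ab;   (abab²ab) · a = abab²aba
  (ababa)³: (abab²aba) · a = abab²ab;   (abab²ab) · b = abab²ab²;   (abab²ab²) · a = ab²abab;   (ab²abab) · b = ab²abab²;   (ab²abab²) · a = ab²abab²a
  (ababa)⁴: (ab²abab²a) · a = ab²abab²;   (ab²abab²) · b = ab²aba;   (ab²aba) · a = ab²ab;   (ab²ab) · b = ab²ab²;   (ab²ab²) · a = ab²ab²a
  (ababa)⁵: (ab²ab²a) · a = ab²ab²;   (ab²ab²) · b = ab²a;   (ab²a) · a = ab²;   (ab²) · b = a;   a · a = e
  (ababa)⁶: e · a = a;   a · b = ab;   (ab) · a = aba;   (aba) · b = abab;   (abab) · a = ababa

Answer: ababa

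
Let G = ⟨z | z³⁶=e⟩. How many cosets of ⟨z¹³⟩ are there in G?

First find ord(z¹³) by computing successive powers:
  (z¹³)¹ = z¹³, (z¹³)² = z²⁶, (z¹³)³ = z³, (z¹³)⁴ = z¹⁶, (z¹³)⁵ = z²⁹, (z¹³)⁶ = z⁶, (z¹³)⁷ = z¹⁹, (z¹³)⁸ = z³², (z¹³)⁹ = z⁹, (z¹³)¹⁰ = z²², (z¹³)¹¹ = z³⁵, (z¹³)¹² = z¹², (z¹³)¹³ = z²⁵, (z¹³)¹⁴ = z², (z¹³)¹⁵ = z¹⁵, (z¹³)¹⁶ = z²⁸, (z¹³)¹⁷ = z⁵, (z¹³)¹⁸ = z¹⁸, (z¹³)¹⁹ = z³¹, (z¹³)²⁰ = z⁸, (z¹³)²¹ = z²¹, (z¹³)²² = z³⁴, (z¹³)²³ = z¹¹, (z¹³)²⁴ = z²⁴, (z¹³)²⁵ = z, (z¹³)²⁶ = z¹⁴, (z¹³)²⁷ = z²⁷, (z¹³)²⁸ = z⁴, (z¹³)²⁹ = z¹⁷, (z¹³)³⁰ = z³⁰, (z¹³)³¹ = z⁷, (z¹³)³² = z²⁰, (z¹³)³³ = z³³, (z¹³)³⁴ = z¹⁰, (z¹³)³⁵ = z²³, (z¹³)³⁶ = e.
So |⟨z¹³⟩| = ord(z¹³) = 36. With |G| = 36, by Lagrange [G : ⟨z¹³⟩] = 36/36 = 1.

Answer: 1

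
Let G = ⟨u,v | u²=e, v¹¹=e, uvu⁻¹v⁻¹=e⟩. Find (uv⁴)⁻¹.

The order of (uv⁴) is 22 (smallest k with (uv⁴)ᵏ = e), so (uv⁴)⁻¹ = (uv⁴)²¹ = uv⁷.
Check: (uv⁴) · (uv⁷) → (uv⁴) · u = v⁴;   (v⁴) · v⁷ = e, giving e as required.

Answer: uv⁷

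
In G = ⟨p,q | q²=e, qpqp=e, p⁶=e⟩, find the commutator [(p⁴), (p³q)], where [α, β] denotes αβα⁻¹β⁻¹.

[(p⁴), (p³q)] = (p⁴)·(p³q)·(p⁴)⁻¹·(p³q)⁻¹.
  (p⁴) · (p³q) = pq
  (pq) · (p²) = p⁵q
  (p⁵q) · (p³q) = p²

Answer: p²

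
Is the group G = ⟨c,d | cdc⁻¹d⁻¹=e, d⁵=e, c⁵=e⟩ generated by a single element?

|G| = 25, but the maximum element order in G is 5 < 25. No single element generates all of G, so G is not cyclic.

Answer: No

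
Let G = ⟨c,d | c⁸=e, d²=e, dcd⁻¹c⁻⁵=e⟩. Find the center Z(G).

An element z ∈ Z(G) iff z commutes with every generator.
For example c² is central: (c²)·c = c³ = c·(c²); (c²)·d = c²d = d·(c²).
Whereas c ∉ Z(G) since c·d = cd ≠ c⁵d = d·c.
Checking each of the 16 elements this way gives Z(G) = {e, c², c⁴, c⁶}, of order 4.

Answer: {e, c², c⁴, c⁶}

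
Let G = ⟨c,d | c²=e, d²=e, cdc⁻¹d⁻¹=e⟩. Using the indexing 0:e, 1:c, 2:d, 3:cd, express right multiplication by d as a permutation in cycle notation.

(0 2)(1 3)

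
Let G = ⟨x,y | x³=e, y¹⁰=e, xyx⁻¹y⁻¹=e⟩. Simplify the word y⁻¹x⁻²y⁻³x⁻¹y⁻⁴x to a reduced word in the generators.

Multiply left to right, reducing at each step:
  (y⁹) · x⁻² = xy⁹
  (xy⁹) · y⁻³ = xy⁶
  (xy⁶) · x⁻¹ = y⁶
  (y⁶) · y⁻⁴ = y²
  (y²) · x = xy²

Answer: xy²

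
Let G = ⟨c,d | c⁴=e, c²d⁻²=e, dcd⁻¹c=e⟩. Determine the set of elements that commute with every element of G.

An element z ∈ Z(G) iff z commutes with every generator.
For example c² is central: (c²)·c = c³ = c·(c²); (c²)·d = d⁻¹ = d·(c²).
Whereas c ∉ Z(G) since c·d = cd ≠ cd⁻¹ = d·c.
Checking each of the 8 elements this way gives Z(G) = {e, c²}, of order 2.

Answer: {e, c²}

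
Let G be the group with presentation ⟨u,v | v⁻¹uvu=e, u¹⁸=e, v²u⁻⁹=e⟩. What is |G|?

Enumerate words in the generators, reducing via the relations: the distinct elements are
  {e, u, v, uv, u², u³, u⁴, u⁵, u⁶, u⁷, u⁸, u⁹, u²v, u³v, u¹², u¹³, u¹¹, u¹⁰, u¹⁴, u¹⁵, u¹⁶, u¹⁷, u⁴v, u⁵v, u⁶v, u⁷v, u⁸v, v⁻¹, uv⁻¹, u²v⁻¹, u³v⁻¹, u⁴v⁻¹, u⁵v⁻¹, u⁶v⁻¹, u⁷v⁻¹, u⁸v⁻¹}.
No further products give new elements, so |G| = 36.

Answer: 36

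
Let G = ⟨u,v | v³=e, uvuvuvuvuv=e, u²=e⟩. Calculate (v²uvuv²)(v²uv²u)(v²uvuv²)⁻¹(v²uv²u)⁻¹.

[(v²uvuv²), (v²uv²u)] = (v²uvuv²)·(v²uv²u)·(v²uvuv²)⁻¹·(v²uv²u)⁻¹.
  (v²uvuv²) · (v²uv²u) = vuv²uvu
  (vuv²uvu) · (vuv²uv) = uv²uvuv²u
  (uv²uvuv²u) · (uvuv) = uv²uv²

Answer: uv²uv²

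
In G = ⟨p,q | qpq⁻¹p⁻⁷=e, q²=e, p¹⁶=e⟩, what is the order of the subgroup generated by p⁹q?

|⟨p⁹q⟩| equals the order of p⁹q. Compute successive powers until reaching e:
  (p⁹q)¹ = p⁹q, (p⁹q)² = p⁸, (p⁹q)³ = pq, (p⁹q)⁴ = e.
The smallest positive k with (p⁹q)ᵏ = e is 4, so |⟨p⁹q⟩| = 4.

Answer: 4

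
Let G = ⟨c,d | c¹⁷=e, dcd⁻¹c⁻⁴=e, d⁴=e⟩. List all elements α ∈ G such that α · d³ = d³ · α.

⟨d³⟩ ⊆ C_G(d³) since powers of d³ commute with d³; so |C_G(d³)| ≥ |⟨d³⟩| = 4.
By orbit–stabilizer, |C_G(d³)| = |G| / |conj. class of d³| = 68 / 17 = 4.
The 4 elements commuting with d³ are {e, d, d², d³}.

Answer: {e, d, d², d³}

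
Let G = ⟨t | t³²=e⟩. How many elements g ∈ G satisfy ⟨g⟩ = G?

G is cyclic of order 32. An element generates G iff its order is 32, and a cyclic group of order 32 has exactly φ(32) = 16 such elements.

Answer: 16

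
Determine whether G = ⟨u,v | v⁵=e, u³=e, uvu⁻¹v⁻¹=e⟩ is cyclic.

|G| = 15. The element uv has order 15 (its powers give 15 distinct elements), so ⟨uv⟩ = G and G is cyclic.

Answer: Yes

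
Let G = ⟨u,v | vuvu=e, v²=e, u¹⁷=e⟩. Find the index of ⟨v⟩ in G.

First find ord(v) by computing successive powers:
  v¹ = v, v² = e.
So |⟨v⟩| = ord(v) = 2. With |G| = 34, by Lagrange [G : ⟨v⟩] = 34/2 = 17.

Answer: 17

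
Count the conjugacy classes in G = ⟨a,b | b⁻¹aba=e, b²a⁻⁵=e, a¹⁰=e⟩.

The conjugacy classes (representative and size) are:
  [e] (size 1), [a] (size 2), [a⁸] (size 2), [a⁷] (size 2), [a⁴] (size 2), [a⁵] (size 1), [a⁴b] (size 5), [a²b⁻¹] (size 5).
Class equation: 1 + 2 + 2 + 2 + 2 + 1 + 5 + 5 = 20 = |G|. So G has 8 conjugacy classes.

Answer: 8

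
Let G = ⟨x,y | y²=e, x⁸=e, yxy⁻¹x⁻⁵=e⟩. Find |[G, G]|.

G' = [G, G] is generated by all commutators. The generator-pair commutators are: [x, y] = x⁴.
The subgroup they normally generate is {e, x⁴}, of order 2.
Check: |G/G'| = 16/2 = 8 is the order of the abelianisation.

Answer: 2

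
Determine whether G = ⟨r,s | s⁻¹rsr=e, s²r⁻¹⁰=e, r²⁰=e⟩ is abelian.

r·s = rs but s·r = r⁹s⁻¹, so r·s ≠ s·r and G is not abelian.

Answer: No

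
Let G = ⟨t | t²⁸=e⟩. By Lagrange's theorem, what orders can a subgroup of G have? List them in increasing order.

|G| = 28 = 2² · 7. By Lagrange's theorem the order of any subgroup divides 28; the divisors of 28 are 1, 2, 4, 7, 14, 28.

Answer: 1, 2, 4, 7, 14, 28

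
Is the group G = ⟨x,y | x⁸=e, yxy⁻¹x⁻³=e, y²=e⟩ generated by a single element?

Every cyclic group is abelian. But x·y = xy while y·x = x³y, so x·y ≠ y·x and G is not abelian. Hence G is not cyclic.

Answer: No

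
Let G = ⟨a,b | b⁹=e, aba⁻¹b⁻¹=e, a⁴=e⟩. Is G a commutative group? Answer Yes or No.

Each pair of generators commutes: a·b = ab = b·a. Since the generators pairwise commute, every element of G commutes with every other, so G is abelian.

Answer: Yes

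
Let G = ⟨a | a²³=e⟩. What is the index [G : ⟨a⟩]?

First find ord(a) by computing successive powers:
  a¹ = a, a² = a², a³ = a³, a⁴ = a⁴, a⁵ = a⁵, a⁶ = a⁶, a⁷ = a⁷, a⁸ = a⁸, a⁹ = a⁹, a¹⁰ = a¹⁰, a¹¹ = a¹¹, a¹² = a¹², a¹³ = a¹³, a¹⁴ = a¹⁴, a¹⁵ = a¹⁵, a¹⁶ = a¹⁶, a¹⁷ = a¹⁷, a¹⁸ = a¹⁸, a¹⁹ = a¹⁹, a²⁰ = a²⁰, a²¹ = a²¹, a²² = a²², a²³ = e.
So |⟨a⟩| = ord(a) = 23. With |G| = 23, by Lagrange [G : ⟨a⟩] = 23/23 = 1.

Answer: 1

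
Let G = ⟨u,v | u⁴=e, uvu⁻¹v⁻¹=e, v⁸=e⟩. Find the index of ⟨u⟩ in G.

First find ord(u) by computing successive powers:
  u¹ = u, u² = u², u³ = u³, u⁴ = e.
So |⟨u⟩| = ord(u) = 4. With |G| = 32, by Lagrange [G : ⟨u⟩] = 32/4 = 8.

Answer: 8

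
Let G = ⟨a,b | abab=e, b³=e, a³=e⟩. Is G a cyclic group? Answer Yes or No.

Every cyclic group is abelian. But a·b = ab while b·a = a²b², so a·b ≠ b·a and G is not abelian. Hence G is not cyclic.

Answer: No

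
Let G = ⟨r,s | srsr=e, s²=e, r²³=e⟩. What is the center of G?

An element z ∈ Z(G) iff z commutes with every generator.
For example e is central: e·r = r = r·e; e·s = s = s·e.
Whereas r ∉ Z(G) since r·s = rs ≠ r²²s = s·r.
Checking each of the 46 elements this way gives Z(G) = {e}, of order 1.

Answer: {e}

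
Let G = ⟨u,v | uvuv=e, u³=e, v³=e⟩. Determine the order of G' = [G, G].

G' = [G, G] is generated by all commutators. The generator-pair commutators are: [u, v] = uv²u.
The subgroup they normally generate is {e, uv, u²v², uv²u}, of order 4.
Check: |G/G'| = 12/4 = 3 is the order of the abelianisation.

Answer: 4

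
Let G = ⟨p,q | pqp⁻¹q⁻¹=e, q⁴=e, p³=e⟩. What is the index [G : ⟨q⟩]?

First find ord(q) by computing successive powers:
  q¹ = q, q² = q², q³ = q³, q⁴ = e.
So |⟨q⟩| = ord(q) = 4. With |G| = 12, by Lagrange [G : ⟨q⟩] = 12/4 = 3.

Answer: 3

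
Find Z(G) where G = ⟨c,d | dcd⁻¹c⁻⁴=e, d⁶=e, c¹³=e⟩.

An element z ∈ Z(G) iff z commutes with every generator.
For example e is central: e·c = c = c·e; e·d = d = d·e.
Whereas c ∉ Z(G) since c·d = cd ≠ c⁴d = d·c.
Checking each of the 78 elements this way gives Z(G) = {e}, of order 1.

Answer: {e}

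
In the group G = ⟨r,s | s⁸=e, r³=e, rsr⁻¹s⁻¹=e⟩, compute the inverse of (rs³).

The order of (rs³) is 24 (smallest k with (rs³)ᵏ = e), so (rs³)⁻¹ = (rs³)²³ = r²s⁵.
Check: (rs³) · (r²s⁵) → (rs³) · r² = s³;   (s³) · s⁵ = e, giving e as required.

Answer: r²s⁵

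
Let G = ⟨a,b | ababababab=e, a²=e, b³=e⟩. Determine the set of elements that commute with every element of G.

An element z ∈ Z(G) iff z commutes with every generator.
For example e is central: e·a = a = a·e; e·b = b = b·e.
Whereas a ∉ Z(G) since a·b = ab ≠ ba = b·a.
Checking each of the 60 elements this way gives Z(G) = {e}, of order 1.

Answer: {e}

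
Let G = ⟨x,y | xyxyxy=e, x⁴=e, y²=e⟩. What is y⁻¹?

The order of y is 2 (smallest k with yᵏ = e), so y⁻¹ = y¹ = y.
Check: y · y → y · y = e, giving e as required.

Answer: y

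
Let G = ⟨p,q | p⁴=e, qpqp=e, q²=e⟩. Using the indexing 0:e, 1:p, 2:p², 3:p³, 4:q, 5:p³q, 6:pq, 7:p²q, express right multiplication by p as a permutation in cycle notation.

(0 1 2 3)(4 5 7 6)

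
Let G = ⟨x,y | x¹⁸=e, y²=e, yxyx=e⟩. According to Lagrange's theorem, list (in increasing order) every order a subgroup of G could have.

|G| = 36 = 2² · 3². By Lagrange's theorem the order of any subgroup divides 36; the divisors of 36 are 1, 2, 3, 4, 6, 9, 12, 18, 36.

Answer: 1, 2, 3, 4, 6, 9, 12, 18, 36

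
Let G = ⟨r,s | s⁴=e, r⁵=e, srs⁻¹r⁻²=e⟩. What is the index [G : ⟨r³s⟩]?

First find ord(r³s) by computing successive powers:
  (r³s)¹ = r³s, (r³s)² = r⁴s², (r³s)³ = rs³, (r³s)⁴ = e.
So |⟨r³s⟩| = ord(r³s) = 4. With |G| = 20, by Lagrange [G : ⟨r³s⟩] = 20/4 = 5.

Answer: 5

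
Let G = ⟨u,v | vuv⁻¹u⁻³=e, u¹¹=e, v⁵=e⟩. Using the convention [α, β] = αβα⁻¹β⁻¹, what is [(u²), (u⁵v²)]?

[(u²), (u⁵v²)] = (u²)·(u⁵v²)·(u²)⁻¹·(u⁵v²)⁻¹.
  (u²) · (u⁵v²) = u⁷v²
  (u⁷v²) · (u⁹) = v²
  (v²) · (u⁸v³) = u⁶

Answer: u⁶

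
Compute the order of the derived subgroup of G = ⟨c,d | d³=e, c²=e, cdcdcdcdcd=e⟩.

G' = [G, G] is generated by all commutators. The generator-pair commutators are: [c, d] = cdcd².
The subgroup they normally generate is {e, c, d, d², cd, cdc, cdcd, cdcdc, d²cd²c, d²cd², d²c, cd², dc, dcd, dcdc, cd²cd²c, cd²cd², cd²c, d²cd, d²cdc, d²cdcd, dcd²cd², dcd²c, dcd², cdcd², cd²cd, cd²cdc, cd²cdcd, cdcd²cd², cdcd²c, d²cd²cd, cdcd²cd, cdcd²cdc, cdcd²cdcd, d²cd²cdcd², d²cd²cdc, d²cd²cdcd, d²cdcd²cd², d²cdcd²c, d²cdcd², dcdcd², dcd²cd, dcd²cdc, dcd²cdcd, dcdcd²cd², dcdcd²c, dcdcd²cd, cd²cdcd²cd², cd²cdcd²c, cd²cdcd², d²cdcd²cd, d²cdcd²cdc, dcd²cdcd²c, dcd²cdcd², cd²cdcd²cd, cd²cdcd²cdc, cdcd²cdcd²c, cdcd²cdcd², cdcd²cdcd²cd, dcd²cdcd²cd}, of order 60.
Check: |G/G'| = 60/60 = 1 is the order of the abelianisation.

Answer: 60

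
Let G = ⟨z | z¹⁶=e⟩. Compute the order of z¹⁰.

Compute successive powers until reaching e:
  (z¹⁰)¹ = z¹⁰, (z¹⁰)² = z⁴, (z¹⁰)³ = z¹⁴, (z¹⁰)⁴ = z⁸, (z¹⁰)⁵ = z², (z¹⁰)⁶ = z¹², (z¹⁰)⁷ = z⁶, (z¹⁰)⁸ = e.
The smallest positive k with (z¹⁰)ᵏ = e is 8.

Answer: 8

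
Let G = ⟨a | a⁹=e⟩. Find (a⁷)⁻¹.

The order of (a⁷) is 9 (smallest k with (a⁷)ᵏ = e), so (a⁷)⁻¹ = (a⁷)⁸ = a².
Check: (a⁷) · (a²) → (a⁷) · a² = e, giving e as required.

Answer: a²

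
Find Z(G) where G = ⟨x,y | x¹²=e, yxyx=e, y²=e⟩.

An element z ∈ Z(G) iff z commutes with every generator.
For example x⁶ is central: (x⁶)·x = x⁷ = x·(x⁶); (x⁶)·y = x⁶y = y·(x⁶).
Whereas x ∉ Z(G) since x·y = xy ≠ x¹¹y = y·x.
Checking each of the 24 elements this way gives Z(G) = {e, x⁶}, of order 2.

Answer: {e, x⁶}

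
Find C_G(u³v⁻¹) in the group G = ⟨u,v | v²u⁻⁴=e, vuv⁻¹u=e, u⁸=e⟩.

⟨u³v⁻¹⟩ ⊆ C_G(u³v⁻¹) since powers of u³v⁻¹ commute with u³v⁻¹; so |C_G(u³v⁻¹)| ≥ |⟨u³v⁻¹⟩| = 4.
By orbit–stabilizer, |C_G(u³v⁻¹)| = |G| / |conj. class of u³v⁻¹| = 16 / 4 = 4.
The 4 elements commuting with u³v⁻¹ are {e, u⁴, u³v⁻¹, u³v}.

Answer: {e, u⁴, u³v⁻¹, u³v}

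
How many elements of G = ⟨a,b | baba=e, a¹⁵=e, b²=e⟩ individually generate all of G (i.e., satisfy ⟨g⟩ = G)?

⟨g⟩ = G would require ord(g) = |G| = 30, but the maximum element order in G is 15 < 30. So G is not cyclic and no single element generates it: the count is 0.

Answer: 0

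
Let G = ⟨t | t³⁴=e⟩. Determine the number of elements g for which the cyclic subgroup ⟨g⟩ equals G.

G is cyclic of order 34. An element generates G iff its order is 34, and a cyclic group of order 34 has exactly φ(34) = 16 such elements.

Answer: 16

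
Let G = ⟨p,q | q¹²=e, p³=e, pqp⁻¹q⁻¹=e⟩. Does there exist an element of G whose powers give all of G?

|G| = 36, but the maximum element order in G is 12 < 36. No single element generates all of G, so G is not cyclic.

Answer: No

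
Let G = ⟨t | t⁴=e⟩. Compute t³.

Compute successive powers of t, reducing at each step:
  t²: t · t = t²
  t³: (t²) · t = t³

Answer: t³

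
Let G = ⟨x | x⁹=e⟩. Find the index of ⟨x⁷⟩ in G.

First find ord(x⁷) by computing successive powers:
  (x⁷)¹ = x⁷, (x⁷)² = x⁵, (x⁷)³ = x³, (x⁷)⁴ = x, (x⁷)⁵ = x⁸, (x⁷)⁶ = x⁶, (x⁷)⁷ = x⁴, (x⁷)⁸ = x², (x⁷)⁹ = e.
So |⟨x⁷⟩| = ord(x⁷) = 9. With |G| = 9, by Lagrange [G : ⟨x⁷⟩] = 9/9 = 1.

Answer: 1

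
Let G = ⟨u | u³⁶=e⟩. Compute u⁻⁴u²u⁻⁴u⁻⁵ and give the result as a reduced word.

Multiply left to right, reducing at each step:
  (u³²) · u² = u³⁴
  (u³⁴) · u⁻⁴ = u³⁰
  (u³⁰) · u⁻⁵ = u²⁵

Answer: u²⁵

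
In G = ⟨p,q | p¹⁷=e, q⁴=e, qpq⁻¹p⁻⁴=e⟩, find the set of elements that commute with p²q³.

⟨p²q³⟩ ⊆ C_G(p²q³) since powers of p²q³ commute with p²q³; so |C_G(p²q³)| ≥ |⟨p²q³⟩| = 4.
By orbit–stabilizer, |C_G(p²q³)| = |G| / |conj. class of p²q³| = 68 / 17 = 4.
The 4 elements commuting with p²q³ are {e, p²q³, p⁹q, p¹¹q²}.

Answer: {e, p²q³, p⁹q, p¹¹q²}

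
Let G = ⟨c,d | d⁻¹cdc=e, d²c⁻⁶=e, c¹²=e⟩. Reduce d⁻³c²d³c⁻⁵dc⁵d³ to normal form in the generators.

Multiply left to right, reducing at each step:
  d · c² = c⁴d⁻¹
  (c⁴d⁻¹) · d³ = c¹⁰
  (c¹⁰) · c⁻⁵ = c⁵
  (c⁵) · d = c⁵d
  (c⁵d) · c⁵ = d
  d · d³ = e

Answer: e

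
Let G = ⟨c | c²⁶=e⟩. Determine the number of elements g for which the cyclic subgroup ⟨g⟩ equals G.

G is cyclic of order 26. An element generates G iff its order is 26, and a cyclic group of order 26 has exactly φ(26) = 12 such elements.

Answer: 12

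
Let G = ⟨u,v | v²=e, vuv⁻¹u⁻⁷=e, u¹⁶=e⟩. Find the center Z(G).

An element z ∈ Z(G) iff z commutes with every generator.
For example u⁸ is central: (u⁸)·u = u⁹ = u·(u⁸); (u⁸)·v = u⁸v = v·(u⁸).
Whereas u ∉ Z(G) since u·v = uv ≠ u⁷v = v·u.
Checking each of the 32 elements this way gives Z(G) = {e, u⁸}, of order 2.

Answer: {e, u⁸}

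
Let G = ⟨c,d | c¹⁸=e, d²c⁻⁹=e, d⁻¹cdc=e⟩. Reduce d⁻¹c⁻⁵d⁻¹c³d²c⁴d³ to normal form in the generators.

Multiply left to right, reducing at each step:
  (d⁻¹) · c⁻⁵ = c⁵d⁻¹
  (c⁵d⁻¹) · d⁻¹ = c¹⁴
  (c¹⁴) · c³ = c¹⁷
  (c¹⁷) · d² = c⁸
  (c⁸) · c⁴ = c¹²
  (c¹²) · d³ = c³d

Answer: c³d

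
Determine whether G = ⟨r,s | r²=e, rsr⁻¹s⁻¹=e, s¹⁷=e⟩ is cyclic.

|G| = 34. The element rs has order 34 (its powers give 34 distinct elements), so ⟨rs⟩ = G and G is cyclic.

Answer: Yes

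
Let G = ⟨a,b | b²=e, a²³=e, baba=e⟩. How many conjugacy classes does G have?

The conjugacy classes (representative and size) are:
  [e] (size 1), [a] (size 2), [a²¹] (size 2), [a²⁰] (size 2), [a⁴] (size 2), [a¹⁸] (size 2), [a⁶] (size 2), [a¹⁶] (size 2), [a⁸] (size 2), [a⁹] (size 2), [a¹⁰] (size 2), [a¹²] (size 2), [a¹⁸b] (size 23).
Class equation: 1 + 2 + 2 + 2 + 2 + 2 + 2 + 2 + 2 + 2 + 2 + 2 + 23 = 46 = |G|. So G has 13 conjugacy classes.

Answer: 13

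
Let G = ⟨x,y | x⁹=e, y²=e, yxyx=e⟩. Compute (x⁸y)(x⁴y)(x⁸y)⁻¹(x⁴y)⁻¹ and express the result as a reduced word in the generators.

[(x⁸y), (x⁴y)] = (x⁸y)·(x⁴y)·(x⁸y)⁻¹·(x⁴y)⁻¹.
  (x⁸y) · (x⁴y) = x⁴
  (x⁴) · (x⁸y) = x³y
  (x³y) · (x⁴y) = x⁸

Answer: x⁸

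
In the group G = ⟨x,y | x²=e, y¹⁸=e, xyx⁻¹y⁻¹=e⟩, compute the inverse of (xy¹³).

The order of (xy¹³) is 18 (smallest k with (xy¹³)ᵏ = e), so (xy¹³)⁻¹ = (xy¹³)¹⁷ = xy⁵.
Check: (xy¹³) · (xy⁵) → (xy¹³) · x = y¹³;   (y¹³) · y⁵ = e, giving e as required.

Answer: xy⁵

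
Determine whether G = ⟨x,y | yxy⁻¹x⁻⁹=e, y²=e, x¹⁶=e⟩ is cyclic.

Every cyclic group is abelian. But x·y = xy while y·x = x⁹y, so x·y ≠ y·x and G is not abelian. Hence G is not cyclic.

Answer: No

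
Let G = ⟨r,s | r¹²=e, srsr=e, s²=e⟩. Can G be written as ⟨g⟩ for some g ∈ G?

Every cyclic group is abelian. But r·s = rs while s·r = r¹¹s, so r·s ≠ s·r and G is not abelian. Hence G is not cyclic.

Answer: No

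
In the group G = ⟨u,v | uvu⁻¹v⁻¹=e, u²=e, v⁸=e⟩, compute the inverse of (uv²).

The order of (uv²) is 4 (smallest k with (uv²)ᵏ = e), so (uv²)⁻¹ = (uv²)³ = uv⁶.
Check: (uv²) · (uv⁶) → (uv²) · u = v²;   (v²) · v⁶ = e, giving e as required.

Answer: uv⁶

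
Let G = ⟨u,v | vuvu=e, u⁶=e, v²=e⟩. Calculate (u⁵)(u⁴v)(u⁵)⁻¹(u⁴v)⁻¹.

[(u⁵), (u⁴v)] = (u⁵)·(u⁴v)·(u⁵)⁻¹·(u⁴v)⁻¹.
  (u⁵) · (u⁴v) = u³v
  (u³v) · u = u²v
  (u²v) · (u⁴v) = u⁴

Answer: u⁴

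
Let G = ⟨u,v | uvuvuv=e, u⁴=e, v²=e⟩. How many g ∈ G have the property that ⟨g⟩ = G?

⟨g⟩ = G would require ord(g) = |G| = 24, but the maximum element order in G is 4 < 24. So G is not cyclic and no single element generates it: the count is 0.

Answer: 0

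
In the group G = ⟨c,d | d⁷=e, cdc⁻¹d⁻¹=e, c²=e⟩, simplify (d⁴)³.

Compute successive powers of (d⁴), reducing at each step:
  (d⁴)²: (d⁴) · d⁴ = d
  (d⁴)³: d · d⁴ = d⁵

Answer: d⁵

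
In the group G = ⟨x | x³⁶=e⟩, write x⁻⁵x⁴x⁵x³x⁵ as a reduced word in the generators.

Multiply left to right, reducing at each step:
  (x³¹) · x⁴ = x³⁵
  (x³⁵) · x⁵ = x⁴
  (x⁴) · x³ = x⁷
  (x⁷) · x⁵ = x¹²

Answer: x¹²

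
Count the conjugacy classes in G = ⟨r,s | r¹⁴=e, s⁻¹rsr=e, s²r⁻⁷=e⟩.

The conjugacy classes (representative and size) are:
  [e] (size 1), [r¹³] (size 2), [r¹²] (size 2), [r¹¹] (size 2), [r⁴] (size 2), [r⁵] (size 2), [r⁸] (size 2), [r⁷] (size 1), [r⁵s⁻¹] (size 7), [r⁵s] (size 7).
Class equation: 1 + 2 + 2 + 2 + 2 + 2 + 2 + 1 + 7 + 7 = 28 = |G|. So G has 10 conjugacy classes.

Answer: 10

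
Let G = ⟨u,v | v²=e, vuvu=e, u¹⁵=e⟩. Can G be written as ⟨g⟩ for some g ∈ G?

Every cyclic group is abelian. But u·v = uv while v·u = u¹⁴v, so u·v ≠ v·u and G is not abelian. Hence G is not cyclic.

Answer: No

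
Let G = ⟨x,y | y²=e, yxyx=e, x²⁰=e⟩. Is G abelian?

x·y = xy but y·x = x¹⁹y, so x·y ≠ y·x and G is not abelian.

Answer: No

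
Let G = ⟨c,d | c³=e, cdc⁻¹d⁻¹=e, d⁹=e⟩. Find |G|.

Enumerate words in the generators, reducing via the relations: the distinct elements are
  {c, d, e, cd, c², d², d³, d⁴, d⁵, d⁶, d⁷, d⁸, cd², cd³, cd⁴, cd⁵, cd⁶, cd⁷, cd⁸, c²d, c²d², c²d³, c²d⁴, c²d⁵, c²d⁶, c²d⁷, c²d⁸}.
No further products give new elements, so |G| = 27.

Answer: 27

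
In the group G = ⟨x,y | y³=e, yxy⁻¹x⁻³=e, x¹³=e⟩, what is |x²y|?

Compute successive powers until reaching e:
  (x²y)¹ = x²y, (x²y)² = x⁸y², (x²y)³ = e.
The smallest positive k with (x²y)ᵏ = e is 3.

Answer: 3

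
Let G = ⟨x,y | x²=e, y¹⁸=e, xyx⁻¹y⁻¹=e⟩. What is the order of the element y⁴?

Compute successive powers until reaching e:
  (y⁴)¹ = y⁴, (y⁴)² = y⁸, (y⁴)³ = y¹², (y⁴)⁴ = y¹⁶, (y⁴)⁵ = y², (y⁴)⁶ = y⁶, (y⁴)⁷ = y¹⁰, (y⁴)⁸ = y¹⁴, (y⁴)⁹ = e.
The smallest positive k with (y⁴)ᵏ = e is 9.

Answer: 9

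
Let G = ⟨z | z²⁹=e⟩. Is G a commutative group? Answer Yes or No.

G has a single generator, so G is cyclic and hence abelian.

Answer: Yes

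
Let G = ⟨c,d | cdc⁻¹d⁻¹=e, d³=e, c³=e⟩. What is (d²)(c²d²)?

Compute (d²) · (c²d²) by multiplying left to right and reducing via the relations at each step:
  (d²) · c² = c²d²
  (c²d²) · d² = c²d

Answer: c²d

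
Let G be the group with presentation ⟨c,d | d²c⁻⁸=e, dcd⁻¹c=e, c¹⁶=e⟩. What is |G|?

Enumerate words in the generators, reducing via the relations: the distinct elements are
  {c, d, e, cd, c², c³, c⁴, c⁵, c⁶, c⁷, c⁸, c⁹, c²d, c³d, c¹², c¹³, c¹¹, c¹⁰, c¹⁴, c¹⁵, c⁴d, c⁵d, c⁶d, c⁷d, d⁻¹, cd⁻¹, c²d⁻¹, c³d⁻¹, c⁴d⁻¹, c⁵d⁻¹, c⁶d⁻¹, c⁷d⁻¹}.
No further products give new elements, so |G| = 32.

Answer: 32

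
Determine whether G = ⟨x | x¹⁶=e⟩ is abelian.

G has a single generator, so G is cyclic and hence abelian.

Answer: Yes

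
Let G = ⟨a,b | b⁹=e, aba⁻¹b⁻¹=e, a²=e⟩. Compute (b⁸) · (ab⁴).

Compute (b⁸) · (ab⁴) by multiplying left to right and reducing via the relations at each step:
  (b⁸) · a = ab⁸
  (ab⁸) · b⁴ = ab³

Answer: ab³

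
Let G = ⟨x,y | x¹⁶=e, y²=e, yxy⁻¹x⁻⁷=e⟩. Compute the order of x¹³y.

Compute successive powers until reaching e:
  (x¹³y)¹ = x¹³y, (x¹³y)² = x⁸, (x¹³y)³ = x⁵y, (x¹³y)⁴ = e.
The smallest positive k with (x¹³y)ᵏ = e is 4.

Answer: 4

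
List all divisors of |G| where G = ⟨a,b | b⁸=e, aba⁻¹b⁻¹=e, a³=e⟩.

|G| = 24 = 2³ · 3. By Lagrange's theorem the order of any subgroup divides 24; the divisors of 24 are 1, 2, 3, 4, 6, 8, 12, 24.

Answer: 1, 2, 3, 4, 6, 8, 12, 24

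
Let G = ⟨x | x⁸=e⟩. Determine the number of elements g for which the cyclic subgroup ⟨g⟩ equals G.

G is cyclic of order 8. An element generates G iff its order is 8, and a cyclic group of order 8 has exactly φ(8) = 4 such elements.

Answer: 4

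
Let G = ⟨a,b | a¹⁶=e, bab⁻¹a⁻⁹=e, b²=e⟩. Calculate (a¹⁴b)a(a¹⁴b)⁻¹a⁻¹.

[(a¹⁴b), a] = (a¹⁴b)·a·(a¹⁴b)⁻¹·a⁻¹.
  (a¹⁴b) · a = a⁷b
  (a⁷b) · (a²b) = a⁹
  (a⁹) · (a¹⁵) = a⁸

Answer: a⁸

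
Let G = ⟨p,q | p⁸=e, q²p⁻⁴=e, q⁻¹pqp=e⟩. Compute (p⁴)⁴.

Compute successive powers of (p⁴), reducing at each step:
  (p⁴)²: (p⁴) · p⁴ = e
  (p⁴)³: e · p⁴ = p⁴
  (p⁴)⁴: (p⁴) · p⁴ = e

Answer: e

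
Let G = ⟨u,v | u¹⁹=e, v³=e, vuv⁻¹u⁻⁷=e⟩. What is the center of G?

An element z ∈ Z(G) iff z commutes with every generator.
For example e is central: e·u = u = u·e; e·v = v = v·e.
Whereas u ∉ Z(G) since u·v = uv ≠ u⁷v = v·u.
Checking each of the 57 elements this way gives Z(G) = {e}, of order 1.

Answer: {e}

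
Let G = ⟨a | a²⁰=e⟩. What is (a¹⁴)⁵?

Compute successive powers of (a¹⁴), reducing at each step:
  (a¹⁴)²: (a¹⁴) · a¹⁴ = a⁸
  (a¹⁴)³: (a⁸) · a¹⁴ = a²
  (a¹⁴)⁴: (a²) · a¹⁴ = a¹⁶
  (a¹⁴)⁵: (a¹⁶) · a¹⁴ = a¹⁰

Answer: a¹⁰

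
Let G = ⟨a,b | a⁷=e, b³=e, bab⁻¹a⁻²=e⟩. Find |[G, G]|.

G' = [G, G] is generated by all commutators. The generator-pair commutators are: [a, b] = a⁶.
The subgroup they normally generate is {e, a, a², a³, a⁴, a⁵, a⁶}, of order 7.
Check: |G/G'| = 21/7 = 3 is the order of the abelianisation.

Answer: 7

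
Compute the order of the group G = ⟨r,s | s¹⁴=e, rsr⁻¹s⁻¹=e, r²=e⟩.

Enumerate words in the generators, reducing via the relations: the distinct elements are
  {e, r, s, rs, s², s³, s⁴, s⁵, s⁶, s⁷, s⁸, s⁹, rs², rs³, rs⁴, rs⁵, rs⁶, rs⁷, rs⁸, rs⁹, s¹², s¹³, s¹¹, s¹⁰, rs¹², rs¹³, rs¹¹, rs¹⁰}.
No further products give new elements, so |G| = 28.

Answer: 28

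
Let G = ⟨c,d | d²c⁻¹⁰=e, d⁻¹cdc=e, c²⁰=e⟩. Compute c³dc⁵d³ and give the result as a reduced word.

Multiply left to right, reducing at each step:
  (c³) · d = c³d
  (c³d) · c⁵ = c⁸d⁻¹
  (c⁸d⁻¹) · d³ = c¹⁸

Answer: c¹⁸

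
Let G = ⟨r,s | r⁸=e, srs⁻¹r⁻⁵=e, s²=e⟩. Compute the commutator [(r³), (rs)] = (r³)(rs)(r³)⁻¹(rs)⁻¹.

[(r³), (rs)] = (r³)·(rs)·(r³)⁻¹·(rs)⁻¹.
  (r³) · (rs) = r⁴s
  (r⁴s) · (r⁵) = r⁵s
  (r⁵s) · (r³s) = r⁴

Answer: r⁴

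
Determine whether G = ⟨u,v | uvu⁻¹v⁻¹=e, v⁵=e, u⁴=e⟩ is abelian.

Each pair of generators commutes: u·v = uv = v·u. Since the generators pairwise commute, every element of G commutes with every other, so G is abelian.

Answer: Yes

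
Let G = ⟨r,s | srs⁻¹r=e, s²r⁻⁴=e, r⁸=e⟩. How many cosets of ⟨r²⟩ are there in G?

First find ord(r²) by computing successive powers:
  (r²)¹ = r², (r²)² = r⁴, (r²)³ = r⁶, (r²)⁴ = e.
So |⟨r²⟩| = ord(r²) = 4. With |G| = 16, by Lagrange [G : ⟨r²⟩] = 16/4 = 4.

Answer: 4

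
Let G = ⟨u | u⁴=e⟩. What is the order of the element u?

Compute successive powers until reaching e:
  u¹ = u, u² = u², u³ = u³, u⁴ = e.
The smallest positive k with uᵏ = e is 4.

Answer: 4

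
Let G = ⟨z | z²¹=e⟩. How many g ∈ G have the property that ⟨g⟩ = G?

G is cyclic of order 21. An element generates G iff its order is 21, and a cyclic group of order 21 has exactly φ(21) = 12 such elements.

Answer: 12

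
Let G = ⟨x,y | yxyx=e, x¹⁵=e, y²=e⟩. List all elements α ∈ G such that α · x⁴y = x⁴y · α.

⟨x⁴y⟩ ⊆ C_G(x⁴y) since powers of x⁴y commute with x⁴y; so |C_G(x⁴y)| ≥ |⟨x⁴y⟩| = 2.
By orbit–stabilizer, |C_G(x⁴y)| = |G| / |conj. class of x⁴y| = 30 / 15 = 2.
The 2 elements commuting with x⁴y are {e, x⁴y}.

Answer: {e, x⁴y}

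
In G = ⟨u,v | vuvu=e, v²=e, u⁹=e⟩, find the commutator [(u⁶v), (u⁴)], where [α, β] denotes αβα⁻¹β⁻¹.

[(u⁶v), (u⁴)] = (u⁶v)·(u⁴)·(u⁶v)⁻¹·(u⁴)⁻¹.
  (u⁶v) · (u⁴) = u²v
  (u²v) · (u⁶v) = u⁵
  (u⁵) · (u⁵) = u

Answer: u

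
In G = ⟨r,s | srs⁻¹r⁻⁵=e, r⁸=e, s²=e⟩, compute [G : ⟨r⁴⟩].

First find ord(r⁴) by computing successive powers:
  (r⁴)¹ = r⁴, (r⁴)² = e.
So |⟨r⁴⟩| = ord(r⁴) = 2. With |G| = 16, by Lagrange [G : ⟨r⁴⟩] = 16/2 = 8.

Answer: 8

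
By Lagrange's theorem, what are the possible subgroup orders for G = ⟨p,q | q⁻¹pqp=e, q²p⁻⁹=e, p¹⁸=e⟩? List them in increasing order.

|G| = 36 = 2² · 3². By Lagrange's theorem the order of any subgroup divides 36; the divisors of 36 are 1, 2, 3, 4, 6, 9, 12, 18, 36.

Answer: 1, 2, 3, 4, 6, 9, 12, 18, 36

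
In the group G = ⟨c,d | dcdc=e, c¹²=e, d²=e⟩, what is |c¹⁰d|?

Compute successive powers until reaching e:
  (c¹⁰d)¹ = c¹⁰d, (c¹⁰d)² = e.
The smallest positive k with (c¹⁰d)ᵏ = e is 2.

Answer: 2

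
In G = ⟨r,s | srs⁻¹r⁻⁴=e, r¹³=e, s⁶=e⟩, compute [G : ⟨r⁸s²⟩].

First find ord(r⁸s²) by computing successive powers:
  (r⁸s²)¹ = r⁸s², (r⁸s²)² = r⁶s⁴, (r⁸s²)³ = e.
So |⟨r⁸s²⟩| = ord(r⁸s²) = 3. With |G| = 78, by Lagrange [G : ⟨r⁸s²⟩] = 78/3 = 26.

Answer: 26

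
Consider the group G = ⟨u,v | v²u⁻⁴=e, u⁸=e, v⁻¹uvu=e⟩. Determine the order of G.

Enumerate words in the generators, reducing via the relations: the distinct elements are
  {e, u, v, uv, u², u³, u⁴, u⁵, u⁶, u⁷, u²v, u³v, v⁻¹, uv⁻¹, u²v⁻¹, u³v⁻¹}.
No further products give new elements, so |G| = 16.

Answer: 16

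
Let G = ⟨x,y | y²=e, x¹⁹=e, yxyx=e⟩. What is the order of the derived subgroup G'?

G' = [G, G] is generated by all commutators. The generator-pair commutators are: [x, y] = x².
The subgroup they normally generate is {e, x, x², x³, x⁴, x⁵, x⁶, x⁷, x⁸, x⁹, x¹⁰, x¹¹, x¹², x¹³, x¹⁴, x¹⁵, x¹⁶, x¹⁷, x¹⁸}, of order 19.
Check: |G/G'| = 38/19 = 2 is the order of the abelianisation.

Answer: 19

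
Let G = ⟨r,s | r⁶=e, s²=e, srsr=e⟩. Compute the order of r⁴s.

Compute successive powers until reaching e:
  (r⁴s)¹ = r⁴s, (r⁴s)² = e.
The smallest positive k with (r⁴s)ᵏ = e is 2.

Answer: 2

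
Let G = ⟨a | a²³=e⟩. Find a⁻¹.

The order of a is 23 (smallest k with aᵏ = e), so a⁻¹ = a²² = a²².
Check: a · (a²²) → a · a²² = e, giving e as required.

Answer: a²²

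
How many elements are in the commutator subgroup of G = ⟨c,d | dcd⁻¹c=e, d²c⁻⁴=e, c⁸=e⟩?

G' = [G, G] is generated by all commutators. The generator-pair commutators are: [c, d] = c².
The subgroup they normally generate is {e, c², c⁴, c⁶}, of order 4.
Check: |G/G'| = 16/4 = 4 is the order of the abelianisation.

Answer: 4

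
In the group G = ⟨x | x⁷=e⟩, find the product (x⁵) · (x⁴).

Compute (x⁵) · (x⁴) by multiplying left to right and reducing via the relations at each step:
  (x⁵) · x⁴ = x²

Answer: x²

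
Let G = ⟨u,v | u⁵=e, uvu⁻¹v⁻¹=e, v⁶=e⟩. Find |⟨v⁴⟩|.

|⟨v⁴⟩| equals the order of v⁴. Compute successive powers until reaching e:
  (v⁴)¹ = v⁴, (v⁴)² = v², (v⁴)³ = e.
The smallest positive k with (v⁴)ᵏ = e is 3, so |⟨v⁴⟩| = 3.

Answer: 3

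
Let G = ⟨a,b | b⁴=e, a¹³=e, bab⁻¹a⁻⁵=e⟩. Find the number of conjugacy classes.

The conjugacy classes (representative and size) are:
  [e] (size 1), [a] (size 4), [a²] (size 4), [a⁹] (size 4), [a¹²b] (size 13), [a⁴b²] (size 13), [a¹²b³] (size 13).
Class equation: 1 + 4 + 4 + 4 + 13 + 13 + 13 = 52 = |G|. So G has 7 conjugacy classes.

Answer: 7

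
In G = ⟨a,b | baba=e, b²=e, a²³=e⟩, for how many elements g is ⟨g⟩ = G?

⟨g⟩ = G would require ord(g) = |G| = 46, but the maximum element order in G is 23 < 46. So G is not cyclic and no single element generates it: the count is 0.

Answer: 0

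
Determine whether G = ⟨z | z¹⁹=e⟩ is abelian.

G has a single generator, so G is cyclic and hence abelian.

Answer: Yes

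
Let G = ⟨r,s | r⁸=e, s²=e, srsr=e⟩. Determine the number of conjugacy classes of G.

The conjugacy classes (representative and size) are:
  [e] (size 1), [r] (size 2), [r⁶] (size 2), [r³] (size 2), [r⁴] (size 1), [s] (size 4), [r⁵s] (size 4).
Class equation: 1 + 2 + 2 + 2 + 1 + 4 + 4 = 16 = |G|. So G has 7 conjugacy classes.

Answer: 7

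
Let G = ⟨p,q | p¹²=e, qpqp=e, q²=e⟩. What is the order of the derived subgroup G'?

G' = [G, G] is generated by all commutators. The generator-pair commutators are: [p, q] = p².
The subgroup they normally generate is {e, p², p⁴, p⁶, p⁸, p¹⁰}, of order 6.
Check: |G/G'| = 24/6 = 4 is the order of the abelianisation.

Answer: 6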